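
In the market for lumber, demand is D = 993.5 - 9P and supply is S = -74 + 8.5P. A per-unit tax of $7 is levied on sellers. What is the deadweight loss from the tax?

Deadweight loss = 107.1

Pre-tax equilibrium: P* = 61, Q* = 444.5.
Tax on sellers shifts supply to S = -74 + 8.5(P − 7) = -133.5 + 8.5P.
993.5 - 9P = -133.5 + 8.5P gives buyer price Pb = 64.4; sellers receive Ps = 64.4 − 7 = 57.4.
New quantity: Q = 993.5 − 9(64.4) = 413.9.
DWL = ½ × 7 × (444.5 − 413.9) = 107.1.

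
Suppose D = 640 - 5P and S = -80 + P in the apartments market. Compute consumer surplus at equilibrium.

Equilibrium: 640 - 5P = -80 + P gives P* = 120, Q* = 40.
Demand choke price (D = 0): P = 128.
CS = ½(128 − 120)(40) = 160.

Consumer surplus = 160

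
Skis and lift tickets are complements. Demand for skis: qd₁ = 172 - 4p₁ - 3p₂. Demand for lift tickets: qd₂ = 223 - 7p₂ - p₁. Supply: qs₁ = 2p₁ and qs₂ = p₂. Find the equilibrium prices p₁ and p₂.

p₁ = 707/45, p₂ = 1166/45

Market 1: 172 - 4p₁ - 3p₂ = 2p₁ → 6p₁ + 3p₂ = 172.
Market 2: 8p₂ + p₁ = 223.
Eliminating p₂: 8×(1) − 3×(2) gives 45p₁ = 707, so p₁ = 707/45.
Back-substitute into (2): p₂ = (223 − 1×707/45) / 8 = 1166/45.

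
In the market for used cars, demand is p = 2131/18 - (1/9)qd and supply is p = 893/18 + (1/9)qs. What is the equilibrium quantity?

q* = 309.5

Set the two price expressions equal: 2131/18 - (1/9)q = 893/18 + (1/9)q.
619/9 = (2/9)q, so q* = 309.5.
p* = 2131/18 − (1/9)(309.5) = 84.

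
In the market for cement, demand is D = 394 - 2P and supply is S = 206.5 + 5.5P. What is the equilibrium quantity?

Set D = S: 394 - 2P = 206.5 + 5.5P.
187.5 = 7.5P, so P* = 25.
Q* = 394 − 2(25) = 344.

Q* = 344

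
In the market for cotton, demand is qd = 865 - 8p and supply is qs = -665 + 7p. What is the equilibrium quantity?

q* = 49

Set qd = qs: 865 - 8p = -665 + 7p.
1530 = 15p, so p* = 102.
q* = 865 − 8(102) = 49.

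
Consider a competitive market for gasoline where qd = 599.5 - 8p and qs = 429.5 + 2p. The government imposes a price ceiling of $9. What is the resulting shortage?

Shortage = 80

Equilibrium price would be p* = 17, so the ceiling at 9 binds.
At p = 9: qd = 599.5 − 8(9) = 527.5, qs = 429.5 + 2(9) = 447.5.
Shortage = 527.5 − 447.5 = 80.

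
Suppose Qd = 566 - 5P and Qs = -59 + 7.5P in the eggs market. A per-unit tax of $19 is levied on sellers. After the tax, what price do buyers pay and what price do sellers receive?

Buyers pay $61.4, sellers receive $42.4

Pre-tax equilibrium: P* = 50, Q* = 316.
Tax on sellers shifts supply to Qs = -59 + 7.5(P − 19) = -201.5 + 7.5P.
566 - 5P = -201.5 + 7.5P gives buyer price Pb = 61.4; sellers receive Ps = 61.4 − 19 = 42.4.
New quantity: Q = 566 − 5(61.4) = 259.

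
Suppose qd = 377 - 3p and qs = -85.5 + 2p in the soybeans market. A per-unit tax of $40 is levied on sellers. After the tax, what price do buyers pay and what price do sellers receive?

Buyers pay $108.5, sellers receive $68.5

Pre-tax equilibrium: p* = 92.5, q* = 99.5.
Tax on sellers shifts supply to qs = -85.5 + 2(p − 40) = -165.5 + 2p.
377 - 3p = -165.5 + 2p gives buyer price pb = 108.5; sellers receive ps = 108.5 − 40 = 68.5.
New quantity: q = 377 − 3(108.5) = 51.5.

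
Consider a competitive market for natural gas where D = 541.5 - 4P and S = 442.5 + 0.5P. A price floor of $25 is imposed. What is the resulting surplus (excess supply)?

Surplus = 13.5

Equilibrium price would be P* = 22, so the floor at 25 binds.
At P = 25: D = 441.5, S = 455.
Surplus = 455 − 441.5 = 13.5.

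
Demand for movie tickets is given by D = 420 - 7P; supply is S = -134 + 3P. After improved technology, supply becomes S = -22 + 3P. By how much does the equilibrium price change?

ΔP = -11.2

Original equilibrium: P* = 55.4, Q* = 32.2.
New equilibrium: 420 - 7P = -22 + 3P, so 442 = 10P and P' = 44.2; Q' = 420 − 7(44.2) = 110.6.
Change in price: 44.2 − 55.4 = -11.2.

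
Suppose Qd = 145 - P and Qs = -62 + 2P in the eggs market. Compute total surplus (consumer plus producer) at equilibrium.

Total surplus = 4332

Equilibrium: 145 - P = -62 + 2P gives P* = 69, Q* = 76.
Demand choke price: P = 145; supply starts at P = 31.
CS = ½(145 − 69)(76) = 2888; PS = ½(69 − 31)(76) = 1444.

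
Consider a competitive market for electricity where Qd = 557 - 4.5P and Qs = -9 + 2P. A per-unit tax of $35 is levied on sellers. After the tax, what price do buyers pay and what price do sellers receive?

Buyers pay 1272/13, sellers receive 817/13

Pre-tax equilibrium: P* = 1132/13, Q* = 2147/13.
Tax on sellers shifts supply to Qs = -9 + 2(P − 35) = -79 + 2P.
557 - 4.5P = -79 + 2P gives buyer price Pb = 1272/13; sellers receive Ps = 1272/13 − 35 = 817/13.
New quantity: Q = 557 − 4.5(1272/13) = 1517/13.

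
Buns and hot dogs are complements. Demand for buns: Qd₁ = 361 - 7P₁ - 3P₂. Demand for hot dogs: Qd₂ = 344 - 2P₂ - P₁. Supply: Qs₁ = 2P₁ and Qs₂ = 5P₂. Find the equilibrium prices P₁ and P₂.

Market 1: 361 - 7P₁ - 3P₂ = 2P₁ → 9P₁ + 3P₂ = 361.
Market 2: 7P₂ + P₁ = 344.
Eliminating P₂: 7×(1) − 3×(2) gives 60P₁ = 1495, so P₁ = 299/12.
Back-substitute into (2): P₂ = (344 − 1×299/12) / 7 = 547/12.

P₁ = 299/12, P₂ = 547/12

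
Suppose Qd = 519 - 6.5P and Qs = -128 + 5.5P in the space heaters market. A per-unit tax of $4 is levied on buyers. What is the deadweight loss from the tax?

Deadweight loss = 143/6

Pre-tax equilibrium: P* = 647/12, Q* = 4045/24.
Tax on buyers shifts demand to Qd = 519 − 6.5(P + 4) = 493 - 6.5P.
493 - 6.5P = -128 + 5.5P gives seller price Ps = 51.75; buyers pay Pb = 51.75 + 4 = 55.75.
New quantity: Q = 519 − 6.5(55.75) = 156.625.
DWL = ½ × 4 × (4045/24 − 156.625) = 143/6.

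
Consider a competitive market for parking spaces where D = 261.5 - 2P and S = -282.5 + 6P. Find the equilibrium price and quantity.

Set D = S: 261.5 - 2P = -282.5 + 6P.
544 = 8P, so P* = 68.
Q* = 261.5 − 2(68) = 125.5.

P* = 68, Q* = 125.5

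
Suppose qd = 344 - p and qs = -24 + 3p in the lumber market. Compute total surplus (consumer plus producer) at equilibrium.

Total surplus = 42336

Equilibrium: 344 - p = -24 + 3p gives p* = 92, q* = 252.
Demand choke price: p = 344; supply starts at p = 8.
CS = ½(344 − 92)(252) = 31752; PS = ½(92 − 8)(252) = 10584.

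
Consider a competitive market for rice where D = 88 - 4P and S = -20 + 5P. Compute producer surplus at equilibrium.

Equilibrium: 88 - 4P = -20 + 5P gives P* = 12, Q* = 40.
Supply starts at P = 4 (where S = 0).
PS = ½(12 − 4)(40) = 160.

Producer surplus = 160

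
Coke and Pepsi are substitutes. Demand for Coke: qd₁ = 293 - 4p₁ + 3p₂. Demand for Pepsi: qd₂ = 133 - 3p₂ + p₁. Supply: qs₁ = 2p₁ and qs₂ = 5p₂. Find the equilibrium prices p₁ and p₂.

Market 1: 293 - 4p₁ + 3p₂ = 2p₁ → 6p₁ - 3p₂ = 293.
Market 2: 8p₂ - p₁ = 133.
Eliminating p₂: 8×(1) + 3×(2) gives 45p₁ = 2743, so p₁ = 2743/45.
Back-substitute into (2): p₂ = (133 + 1×2743/45) / 8 = 1091/45.

p₁ = 2743/45, p₂ = 1091/45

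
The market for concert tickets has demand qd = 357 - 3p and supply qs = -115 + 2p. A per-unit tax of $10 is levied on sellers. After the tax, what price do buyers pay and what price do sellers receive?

Buyers pay $98.4, sellers receive $88.4

Pre-tax equilibrium: p* = 94.4, q* = 73.8.
Tax on sellers shifts supply to qs = -115 + 2(p − 10) = -135 + 2p.
357 - 3p = -135 + 2p gives buyer price pb = 98.4; sellers receive ps = 98.4 − 10 = 88.4.
New quantity: q = 357 − 3(98.4) = 61.8.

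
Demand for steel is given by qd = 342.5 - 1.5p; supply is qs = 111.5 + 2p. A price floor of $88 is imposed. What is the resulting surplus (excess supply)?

Equilibrium price would be p* = 66, so the floor at 88 binds.
At p = 88: qd = 210.5, qs = 287.5.
Surplus = 287.5 − 210.5 = 77.

Surplus = 77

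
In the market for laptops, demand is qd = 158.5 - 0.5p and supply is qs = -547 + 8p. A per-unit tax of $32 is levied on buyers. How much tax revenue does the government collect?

Pre-tax equilibrium: p* = 83, q* = 117.
Tax on buyers shifts demand to qd = 158.5 − 0.5(p + 32) = 142.5 - 0.5p.
142.5 - 0.5p = -547 + 8p gives seller price ps = 1379/17; buyers pay pb = 1379/17 + 32 = 1923/17.
New quantity: q = 158.5 − 0.5(1923/17) = 1733/17.
Revenue = 32 × 1733/17 = 55456/17.

Tax revenue = 55456/17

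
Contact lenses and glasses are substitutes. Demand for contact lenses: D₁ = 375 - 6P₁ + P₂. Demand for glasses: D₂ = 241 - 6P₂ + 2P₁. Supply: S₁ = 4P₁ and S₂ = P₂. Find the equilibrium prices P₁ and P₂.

Market 1: 375 - 6P₁ + P₂ = 4P₁ → 10P₁ - P₂ = 375.
Market 2: 7P₂ - 2P₁ = 241.
Eliminating P₂: 7×(1) + 1×(2) gives 68P₁ = 2866, so P₁ = 1433/34.
Back-substitute into (2): P₂ = (241 + 2×1433/34) / 7 = 790/17.

P₁ = 1433/34, P₂ = 790/17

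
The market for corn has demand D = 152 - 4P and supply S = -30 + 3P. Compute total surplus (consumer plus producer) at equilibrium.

Total surplus = 672

Equilibrium: 152 - 4P = -30 + 3P gives P* = 26, Q* = 48.
Demand choke price: P = 38; supply starts at P = 10.
CS = ½(38 − 26)(48) = 288; PS = ½(26 − 10)(48) = 384.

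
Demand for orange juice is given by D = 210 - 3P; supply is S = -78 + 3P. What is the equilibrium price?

Set D = S: 210 - 3P = -78 + 3P.
288 = 6P, so P* = 48.
Q* = 210 − 3(48) = 66.

P* = 48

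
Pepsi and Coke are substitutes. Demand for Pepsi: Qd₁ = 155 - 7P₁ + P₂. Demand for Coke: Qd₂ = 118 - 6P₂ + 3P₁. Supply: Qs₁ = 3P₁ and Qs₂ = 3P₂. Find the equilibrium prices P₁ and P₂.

P₁ = 1513/87, P₂ = 1645/87

Market 1: 155 - 7P₁ + P₂ = 3P₁ → 10P₁ - P₂ = 155.
Market 2: 9P₂ - 3P₁ = 118.
Eliminating P₂: 9×(1) + 1×(2) gives 87P₁ = 1513, so P₁ = 1513/87.
Back-substitute into (2): P₂ = (118 + 3×1513/87) / 9 = 1645/87.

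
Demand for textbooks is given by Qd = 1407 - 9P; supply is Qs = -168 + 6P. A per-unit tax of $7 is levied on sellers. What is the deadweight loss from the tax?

Pre-tax equilibrium: P* = 105, Q* = 462.
Tax on sellers shifts supply to Qs = -168 + 6(P − 7) = -210 + 6P.
1407 - 9P = -210 + 6P gives buyer price Pb = 107.8; sellers receive Ps = 107.8 − 7 = 100.8.
New quantity: Q = 1407 − 9(107.8) = 436.8.
DWL = ½ × 7 × (462 − 436.8) = 88.2.

Deadweight loss = 88.2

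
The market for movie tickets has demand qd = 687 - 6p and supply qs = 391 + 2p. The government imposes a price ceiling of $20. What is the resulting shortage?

Shortage = 136

Equilibrium price would be p* = 37, so the ceiling at 20 binds.
At p = 20: qd = 687 − 6(20) = 567, qs = 391 + 2(20) = 431.
Shortage = 567 − 431 = 136.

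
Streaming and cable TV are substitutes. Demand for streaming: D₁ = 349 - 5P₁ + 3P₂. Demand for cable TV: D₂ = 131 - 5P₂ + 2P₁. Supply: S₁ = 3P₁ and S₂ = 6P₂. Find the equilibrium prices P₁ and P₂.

P₁ = 2116/41, P₂ = 873/41

Market 1: 349 - 5P₁ + 3P₂ = 3P₁ → 8P₁ - 3P₂ = 349.
Market 2: 11P₂ - 2P₁ = 131.
Eliminating P₂: 11×(1) + 3×(2) gives 82P₁ = 4232, so P₁ = 2116/41.
Back-substitute into (2): P₂ = (131 + 2×2116/41) / 11 = 873/41.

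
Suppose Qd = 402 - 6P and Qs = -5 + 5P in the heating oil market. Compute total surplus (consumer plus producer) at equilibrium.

Total surplus = 5940

Equilibrium: 402 - 6P = -5 + 5P gives P* = 37, Q* = 180.
Demand choke price: P = 67; supply starts at P = 1.
CS = ½(67 − 37)(180) = 2700; PS = ½(37 − 1)(180) = 3240.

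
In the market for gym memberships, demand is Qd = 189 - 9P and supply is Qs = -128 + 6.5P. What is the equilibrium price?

Set Qd = Qs: 189 - 9P = -128 + 6.5P.
317 = 15.5P, so P* = 634/31.
Q* = 189 − 9(634/31) = 153/31.

P* = 634/31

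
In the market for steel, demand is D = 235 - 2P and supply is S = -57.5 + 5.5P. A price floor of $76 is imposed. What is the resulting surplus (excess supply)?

Equilibrium price would be P* = 39, so the floor at 76 binds.
At P = 76: D = 83, S = 360.5.
Surplus = 360.5 − 83 = 277.5.

Surplus = 277.5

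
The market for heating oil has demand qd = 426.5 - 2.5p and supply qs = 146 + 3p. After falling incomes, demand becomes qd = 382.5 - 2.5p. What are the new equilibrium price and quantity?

p' = 43, q' = 275

Original equilibrium: p* = 51, q* = 299.
New equilibrium: 382.5 - 2.5p = 146 + 3p, so 236.5 = 5.5p and p' = 43; q' = 382.5 − 2.5(43) = 275.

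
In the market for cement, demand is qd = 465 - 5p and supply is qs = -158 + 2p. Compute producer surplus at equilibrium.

Equilibrium: 465 - 5p = -158 + 2p gives p* = 89, q* = 20.
Supply starts at p = 79 (where qs = 0).
PS = ½(89 − 79)(20) = 100.

Producer surplus = 100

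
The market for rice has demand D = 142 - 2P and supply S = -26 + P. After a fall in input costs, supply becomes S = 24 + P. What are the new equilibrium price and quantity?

Original equilibrium: P* = 56, Q* = 30.
New equilibrium: 142 - 2P = 24 + P, so 118 = 3P and P' = 118/3; Q' = 142 − 2(118/3) = 190/3.

P' = 118/3, Q' = 190/3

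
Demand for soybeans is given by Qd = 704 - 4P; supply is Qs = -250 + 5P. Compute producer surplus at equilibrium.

Producer surplus = 7840

Equilibrium: 704 - 4P = -250 + 5P gives P* = 106, Q* = 280.
Supply starts at P = 50 (where Qs = 0).
PS = ½(106 − 50)(280) = 7840.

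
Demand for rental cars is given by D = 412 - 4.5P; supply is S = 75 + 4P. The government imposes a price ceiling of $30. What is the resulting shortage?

Equilibrium price would be P* = 674/17, so the ceiling at 30 binds.
At P = 30: D = 412 − 4.5(30) = 277, S = 75 + 4(30) = 195.
Shortage = 277 − 195 = 82.

Shortage = 82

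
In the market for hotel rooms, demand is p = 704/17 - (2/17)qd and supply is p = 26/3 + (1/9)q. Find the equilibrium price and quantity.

p* = 172/7, q* = 1002/7

Set the two price expressions equal: 704/17 - (2/17)q = 26/3 + (1/9)q.
1670/51 = (35/153)q, so q* = 1002/7.
p* = 704/17 − (2/17)(1002/7) = 172/7.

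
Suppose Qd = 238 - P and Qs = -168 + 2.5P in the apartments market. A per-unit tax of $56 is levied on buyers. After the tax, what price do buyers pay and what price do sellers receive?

Buyers pay $156, sellers receive $100

Pre-tax equilibrium: P* = 116, Q* = 122.
Tax on buyers shifts demand to Qd = 238 − 1(P + 56) = 182 - P.
182 - P = -168 + 2.5P gives seller price Ps = 100; buyers pay Pb = 100 + 56 = 156.
New quantity: Q = 238 − 1(156) = 82.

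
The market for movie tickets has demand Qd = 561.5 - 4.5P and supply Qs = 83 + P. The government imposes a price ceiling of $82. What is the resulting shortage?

Shortage = 27.5

Equilibrium price would be P* = 87, so the ceiling at 82 binds.
At P = 82: Qd = 561.5 − 4.5(82) = 192.5, Qs = 83 + 1(82) = 165.
Shortage = 192.5 − 165 = 27.5.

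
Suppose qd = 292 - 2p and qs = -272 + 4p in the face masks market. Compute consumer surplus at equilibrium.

Equilibrium: 292 - 2p = -272 + 4p gives p* = 94, q* = 104.
Demand choke price (qd = 0): p = 146.
CS = ½(146 − 94)(104) = 2704.

Consumer surplus = 2704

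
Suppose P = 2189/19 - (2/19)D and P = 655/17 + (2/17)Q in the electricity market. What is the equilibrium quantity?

Set the two price expressions equal: 2189/19 - (2/19)Q = 655/17 + (2/17)Q.
24768/323 = (72/323)Q, so Q* = 344.
P* = 2189/19 − (2/19)(344) = 79.

Q* = 344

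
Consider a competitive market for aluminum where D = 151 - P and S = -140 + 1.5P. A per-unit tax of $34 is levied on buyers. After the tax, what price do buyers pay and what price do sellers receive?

Pre-tax equilibrium: P* = 116.4, Q* = 34.6.
Tax on buyers shifts demand to D = 151 − 1(P + 34) = 117 - P.
117 - P = -140 + 1.5P gives seller price Ps = 102.8; buyers pay Pb = 102.8 + 34 = 136.8.
New quantity: Q = 151 − 1(136.8) = 14.2.

Buyers pay $136.8, sellers receive $102.8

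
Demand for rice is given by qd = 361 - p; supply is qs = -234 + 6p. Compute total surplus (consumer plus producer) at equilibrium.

Equilibrium: 361 - p = -234 + 6p gives p* = 85, q* = 276.
Demand choke price: p = 361; supply starts at p = 39.
CS = ½(361 − 85)(276) = 38088; PS = ½(85 − 39)(276) = 6348.

Total surplus = 44436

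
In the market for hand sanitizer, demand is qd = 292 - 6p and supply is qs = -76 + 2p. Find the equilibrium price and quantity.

Set qd = qs: 292 - 6p = -76 + 2p.
368 = 8p, so p* = 46.
q* = 292 − 6(46) = 16.

p* = 46, q* = 16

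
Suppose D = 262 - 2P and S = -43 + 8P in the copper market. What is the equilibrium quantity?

Q* = 201

Set D = S: 262 - 2P = -43 + 8P.
305 = 10P, so P* = 30.5.
Q* = 262 − 2(30.5) = 201.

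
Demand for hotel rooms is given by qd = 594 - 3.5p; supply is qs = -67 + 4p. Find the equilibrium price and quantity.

p* = 1322/15, q* = 4283/15

Set qd = qs: 594 - 3.5p = -67 + 4p.
661 = 7.5p, so p* = 1322/15.
q* = 594 − 3.5(1322/15) = 4283/15.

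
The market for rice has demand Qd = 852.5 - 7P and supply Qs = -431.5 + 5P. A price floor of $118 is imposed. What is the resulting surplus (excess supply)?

Surplus = 132

Equilibrium price would be P* = 107, so the floor at 118 binds.
At P = 118: Qd = 26.5, Qs = 158.5.
Surplus = 158.5 − 26.5 = 132.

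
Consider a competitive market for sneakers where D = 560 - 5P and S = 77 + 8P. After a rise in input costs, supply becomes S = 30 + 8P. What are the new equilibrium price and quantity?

P' = 530/13, Q' = 4630/13

Original equilibrium: P* = 483/13, Q* = 4865/13.
New equilibrium: 560 - 5P = 30 + 8P, so 530 = 13P and P' = 530/13; Q' = 560 − 5(530/13) = 4630/13.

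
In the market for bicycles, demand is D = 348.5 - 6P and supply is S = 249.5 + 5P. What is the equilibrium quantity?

Set D = S: 348.5 - 6P = 249.5 + 5P.
99 = 11P, so P* = 9.
Q* = 348.5 − 6(9) = 294.5.

Q* = 294.5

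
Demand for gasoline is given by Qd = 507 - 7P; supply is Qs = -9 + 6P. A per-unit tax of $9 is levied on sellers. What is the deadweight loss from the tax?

Pre-tax equilibrium: P* = 516/13, Q* = 2979/13.
Tax on sellers shifts supply to Qs = -9 + 6(P − 9) = -63 + 6P.
507 - 7P = -63 + 6P gives buyer price Pb = 570/13; sellers receive Ps = 570/13 − 9 = 453/13.
New quantity: Q = 507 − 7(570/13) = 2601/13.
DWL = ½ × 9 × (2979/13 − 2601/13) = 1701/13.

Deadweight loss = 1701/13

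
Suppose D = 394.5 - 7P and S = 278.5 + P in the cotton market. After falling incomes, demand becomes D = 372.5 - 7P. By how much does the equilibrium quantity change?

Original equilibrium: P* = 14.5, Q* = 293.
New equilibrium: 372.5 - 7P = 278.5 + P, so 94 = 8P and P' = 11.75; Q' = 372.5 − 7(11.75) = 290.25.
Change in quantity: 290.25 − 293 = -2.75.

ΔQ = -2.75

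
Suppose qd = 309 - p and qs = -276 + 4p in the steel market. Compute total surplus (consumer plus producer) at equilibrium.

Equilibrium: 309 - p = -276 + 4p gives p* = 117, q* = 192.
Demand choke price: p = 309; supply starts at p = 69.
CS = ½(309 − 117)(192) = 18432; PS = ½(117 − 69)(192) = 4608.

Total surplus = 23040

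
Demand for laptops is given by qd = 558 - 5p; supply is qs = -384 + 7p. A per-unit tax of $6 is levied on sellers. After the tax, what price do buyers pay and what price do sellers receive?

Buyers pay $82, sellers receive $76

Pre-tax equilibrium: p* = 78.5, q* = 165.5.
Tax on sellers shifts supply to qs = -384 + 7(p − 6) = -426 + 7p.
558 - 5p = -426 + 7p gives buyer price pb = 82; sellers receive ps = 82 − 6 = 76.
New quantity: q = 558 − 5(82) = 148.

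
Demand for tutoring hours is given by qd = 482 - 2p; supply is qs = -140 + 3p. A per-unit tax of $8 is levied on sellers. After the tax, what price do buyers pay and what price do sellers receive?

Pre-tax equilibrium: p* = 124.4, q* = 233.2.
Tax on sellers shifts supply to qs = -140 + 3(p − 8) = -164 + 3p.
482 - 2p = -164 + 3p gives buyer price pb = 129.2; sellers receive ps = 129.2 − 8 = 121.2.
New quantity: q = 482 − 2(129.2) = 223.6.

Buyers pay $129.2, sellers receive $121.2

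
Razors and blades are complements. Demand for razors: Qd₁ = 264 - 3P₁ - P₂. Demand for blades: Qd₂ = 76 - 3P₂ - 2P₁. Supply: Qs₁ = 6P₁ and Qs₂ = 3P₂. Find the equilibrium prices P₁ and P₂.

Market 1: 264 - 3P₁ - P₂ = 6P₁ → 9P₁ + P₂ = 264.
Market 2: 6P₂ + 2P₁ = 76.
Eliminating P₂: 6×(1) − 1×(2) gives 52P₁ = 1508, so P₁ = 29.
Back-substitute into (2): P₂ = (76 − 2×29) / 6 = 3.

P₁ = 29, P₂ = 3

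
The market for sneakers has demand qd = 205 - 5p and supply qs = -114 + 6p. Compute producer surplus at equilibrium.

Producer surplus = 300

Equilibrium: 205 - 5p = -114 + 6p gives p* = 29, q* = 60.
Supply starts at p = 19 (where qs = 0).
PS = ½(29 − 19)(60) = 300.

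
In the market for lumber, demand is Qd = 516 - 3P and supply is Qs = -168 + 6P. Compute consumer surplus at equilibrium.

Equilibrium: 516 - 3P = -168 + 6P gives P* = 76, Q* = 288.
Demand choke price (Qd = 0): P = 172.
CS = ½(172 − 76)(288) = 13824.

Consumer surplus = 13824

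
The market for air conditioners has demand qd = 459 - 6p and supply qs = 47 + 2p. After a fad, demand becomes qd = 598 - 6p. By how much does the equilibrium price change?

Original equilibrium: p* = 51.5, q* = 150.
New equilibrium: 598 - 6p = 47 + 2p, so 551 = 8p and p' = 68.875; q' = 598 − 6(68.875) = 184.75.
Change in price: 68.875 − 51.5 = 17.375.

Δp = 17.375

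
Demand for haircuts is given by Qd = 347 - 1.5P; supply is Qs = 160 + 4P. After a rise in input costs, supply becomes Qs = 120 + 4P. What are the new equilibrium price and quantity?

Original equilibrium: P* = 34, Q* = 296.
New equilibrium: 347 - 1.5P = 120 + 4P, so 227 = 5.5P and P' = 454/11; Q' = 347 − 1.5(454/11) = 3136/11.

P' = 454/11, Q' = 3136/11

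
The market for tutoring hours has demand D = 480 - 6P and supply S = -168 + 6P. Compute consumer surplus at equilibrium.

Consumer surplus = 2028

Equilibrium: 480 - 6P = -168 + 6P gives P* = 54, Q* = 156.
Demand choke price (D = 0): P = 80.
CS = ½(80 − 54)(156) = 2028.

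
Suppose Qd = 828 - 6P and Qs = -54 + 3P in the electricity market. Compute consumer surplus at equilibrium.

Consumer surplus = 4800

Equilibrium: 828 - 6P = -54 + 3P gives P* = 98, Q* = 240.
Demand choke price (Qd = 0): P = 138.
CS = ½(138 − 98)(240) = 4800.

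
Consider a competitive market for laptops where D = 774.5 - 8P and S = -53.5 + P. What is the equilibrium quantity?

Q* = 38.5

Set D = S: 774.5 - 8P = -53.5 + P.
828 = 9P, so P* = 92.
Q* = 774.5 − 8(92) = 38.5.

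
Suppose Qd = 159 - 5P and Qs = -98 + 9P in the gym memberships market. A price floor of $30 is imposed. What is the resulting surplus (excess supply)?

Surplus = 163

Equilibrium price would be P* = 257/14, so the floor at 30 binds.
At P = 30: Qd = 9, Qs = 172.
Surplus = 172 − 9 = 163.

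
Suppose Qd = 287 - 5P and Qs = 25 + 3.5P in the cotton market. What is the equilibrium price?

P* = 524/17

Set Qd = Qs: 287 - 5P = 25 + 3.5P.
262 = 8.5P, so P* = 524/17.
Q* = 287 − 5(524/17) = 2259/17.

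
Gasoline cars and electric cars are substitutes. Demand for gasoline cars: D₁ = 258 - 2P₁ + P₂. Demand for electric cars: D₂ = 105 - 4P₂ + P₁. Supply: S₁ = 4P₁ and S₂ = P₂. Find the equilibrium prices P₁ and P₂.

P₁ = 1395/29, P₂ = 888/29

Market 1: 258 - 2P₁ + P₂ = 4P₁ → 6P₁ - P₂ = 258.
Market 2: 5P₂ - P₁ = 105.
Eliminating P₂: 5×(1) + 1×(2) gives 29P₁ = 1395, so P₁ = 1395/29.
Back-substitute into (2): P₂ = (105 + 1×1395/29) / 5 = 888/29.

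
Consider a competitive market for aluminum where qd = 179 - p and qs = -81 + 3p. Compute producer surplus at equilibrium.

Producer surplus = 2166

Equilibrium: 179 - p = -81 + 3p gives p* = 65, q* = 114.
Supply starts at p = 27 (where qs = 0).
PS = ½(65 − 27)(114) = 2166.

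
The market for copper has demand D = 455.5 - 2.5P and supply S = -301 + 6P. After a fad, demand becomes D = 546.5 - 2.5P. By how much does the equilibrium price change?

ΔP = 182/17

Original equilibrium: P* = 89, Q* = 233.
New equilibrium: 546.5 - 2.5P = -301 + 6P, so 847.5 = 8.5P and P' = 1695/17; Q' = 546.5 − 2.5(1695/17) = 5053/17.
Change in price: 1695/17 − 89 = 182/17.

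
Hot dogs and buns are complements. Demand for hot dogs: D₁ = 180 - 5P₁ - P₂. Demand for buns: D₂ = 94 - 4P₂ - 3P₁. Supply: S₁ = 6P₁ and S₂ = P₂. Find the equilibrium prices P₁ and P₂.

P₁ = 15.5, P₂ = 9.5

Market 1: 180 - 5P₁ - P₂ = 6P₁ → 11P₁ + P₂ = 180.
Market 2: 5P₂ + 3P₁ = 94.
Eliminating P₂: 5×(1) − 1×(2) gives 52P₁ = 806, so P₁ = 15.5.
Back-substitute into (2): P₂ = (94 − 3×15.5) / 5 = 9.5.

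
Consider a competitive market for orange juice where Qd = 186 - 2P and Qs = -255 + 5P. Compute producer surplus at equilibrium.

Equilibrium: 186 - 2P = -255 + 5P gives P* = 63, Q* = 60.
Supply starts at P = 51 (where Qs = 0).
PS = ½(63 − 51)(60) = 360.

Producer surplus = 360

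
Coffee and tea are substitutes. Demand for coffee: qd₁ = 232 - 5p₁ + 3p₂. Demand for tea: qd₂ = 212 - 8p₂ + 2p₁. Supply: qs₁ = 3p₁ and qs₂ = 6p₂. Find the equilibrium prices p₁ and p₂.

Market 1: 232 - 5p₁ + 3p₂ = 3p₁ → 8p₁ - 3p₂ = 232.
Market 2: 14p₂ - 2p₁ = 212.
Eliminating p₂: 14×(1) + 3×(2) gives 106p₁ = 3884, so p₁ = 1942/53.
Back-substitute into (2): p₂ = (212 + 2×1942/53) / 14 = 1080/53.

p₁ = 1942/53, p₂ = 1080/53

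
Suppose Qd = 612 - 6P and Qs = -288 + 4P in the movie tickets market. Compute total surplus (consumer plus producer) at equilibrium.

Total surplus = 1080

Equilibrium: 612 - 6P = -288 + 4P gives P* = 90, Q* = 72.
Demand choke price: P = 102; supply starts at P = 72.
CS = ½(102 − 90)(72) = 432; PS = ½(90 − 72)(72) = 648.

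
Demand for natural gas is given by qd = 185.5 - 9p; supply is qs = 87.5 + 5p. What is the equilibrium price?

Set qd = qs: 185.5 - 9p = 87.5 + 5p.
98 = 14p, so p* = 7.
q* = 185.5 − 9(7) = 122.5.

p* = 7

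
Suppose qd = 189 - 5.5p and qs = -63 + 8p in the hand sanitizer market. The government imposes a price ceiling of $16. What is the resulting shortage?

Equilibrium price would be p* = 56/3, so the ceiling at 16 binds.
At p = 16: qd = 189 − 5.5(16) = 101, qs = -63 + 8(16) = 65.
Shortage = 101 − 65 = 36.

Shortage = 36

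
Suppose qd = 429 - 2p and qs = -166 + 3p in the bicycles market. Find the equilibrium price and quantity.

p* = 119, q* = 191

Set qd = qs: 429 - 2p = -166 + 3p.
595 = 5p, so p* = 119.
q* = 429 − 2(119) = 191.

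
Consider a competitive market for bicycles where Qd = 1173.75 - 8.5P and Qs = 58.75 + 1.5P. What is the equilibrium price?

P* = 111.5

Set Qd = Qs: 1173.75 - 8.5P = 58.75 + 1.5P.
1115 = 10P, so P* = 111.5.
Q* = 1173.75 − 8.5(111.5) = 226.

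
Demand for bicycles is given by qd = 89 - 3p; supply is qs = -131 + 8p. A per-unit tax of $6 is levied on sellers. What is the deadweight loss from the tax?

Deadweight loss = 432/11

Pre-tax equilibrium: p* = 20, q* = 29.
Tax on sellers shifts supply to qs = -131 + 8(p − 6) = -179 + 8p.
89 - 3p = -179 + 8p gives buyer price pb = 268/11; sellers receive ps = 268/11 − 6 = 202/11.
New quantity: q = 89 − 3(268/11) = 175/11.
DWL = ½ × 6 × (29 − 175/11) = 432/11.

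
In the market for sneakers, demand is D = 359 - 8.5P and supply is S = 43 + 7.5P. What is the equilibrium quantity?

Q* = 191.125

Set D = S: 359 - 8.5P = 43 + 7.5P.
316 = 16P, so P* = 19.75.
Q* = 359 − 8.5(19.75) = 191.125.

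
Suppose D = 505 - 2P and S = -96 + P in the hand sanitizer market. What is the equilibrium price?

Set D = S: 505 - 2P = -96 + P.
601 = 3P, so P* = 601/3.
Q* = 505 − 2(601/3) = 313/3.

P* = 601/3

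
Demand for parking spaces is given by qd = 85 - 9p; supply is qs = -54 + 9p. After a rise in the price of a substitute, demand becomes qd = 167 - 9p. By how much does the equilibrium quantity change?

Δq = 41

Original equilibrium: p* = 139/18, q* = 15.5.
New equilibrium: 167 - 9p = -54 + 9p, so 221 = 18p and p' = 221/18; q' = 167 − 9(221/18) = 56.5.
Change in quantity: 56.5 − 15.5 = 41.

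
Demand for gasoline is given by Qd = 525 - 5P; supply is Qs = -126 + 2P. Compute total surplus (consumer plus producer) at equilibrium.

Equilibrium: 525 - 5P = -126 + 2P gives P* = 93, Q* = 60.
Demand choke price: P = 105; supply starts at P = 63.
CS = ½(105 − 93)(60) = 360; PS = ½(93 − 63)(60) = 900.

Total surplus = 1260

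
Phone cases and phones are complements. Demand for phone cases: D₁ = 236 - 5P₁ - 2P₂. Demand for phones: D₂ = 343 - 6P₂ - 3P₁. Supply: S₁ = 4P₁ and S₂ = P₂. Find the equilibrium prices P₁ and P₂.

Market 1: 236 - 5P₁ - 2P₂ = 4P₁ → 9P₁ + 2P₂ = 236.
Market 2: 7P₂ + 3P₁ = 343.
Eliminating P₂: 7×(1) − 2×(2) gives 57P₁ = 966, so P₁ = 322/19.
Back-substitute into (2): P₂ = (343 − 3×322/19) / 7 = 793/19.

P₁ = 322/19, P₂ = 793/19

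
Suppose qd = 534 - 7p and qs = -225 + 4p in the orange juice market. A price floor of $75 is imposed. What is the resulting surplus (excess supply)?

Equilibrium price would be p* = 69, so the floor at 75 binds.
At p = 75: qd = 9, qs = 75.
Surplus = 75 − 9 = 66.

Surplus = 66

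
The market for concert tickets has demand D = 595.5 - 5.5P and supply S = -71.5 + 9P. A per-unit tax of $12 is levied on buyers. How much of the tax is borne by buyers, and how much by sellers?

Buyers bear 216/29, sellers bear 132/29

Pre-tax equilibrium: P* = 46, Q* = 342.5.
Tax on buyers shifts demand to D = 595.5 − 5.5(P + 12) = 529.5 - 5.5P.
529.5 - 5.5P = -71.5 + 9P gives seller price Ps = 1202/29; buyers pay Pb = 1202/29 + 12 = 1550/29.
New quantity: Q = 595.5 − 5.5(1550/29) = 17489/58.
Buyer burden = 1550/29 − 46 = 216/29; seller burden = 46 − 1202/29 = 132/29.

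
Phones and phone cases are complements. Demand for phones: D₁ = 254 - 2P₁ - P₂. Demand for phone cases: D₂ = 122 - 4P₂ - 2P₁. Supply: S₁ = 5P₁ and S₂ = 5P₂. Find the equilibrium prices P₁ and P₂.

P₁ = 2164/61, P₂ = 346/61

Market 1: 254 - 2P₁ - P₂ = 5P₁ → 7P₁ + P₂ = 254.
Market 2: 9P₂ + 2P₁ = 122.
Eliminating P₂: 9×(1) − 1×(2) gives 61P₁ = 2164, so P₁ = 2164/61.
Back-substitute into (2): P₂ = (122 − 2×2164/61) / 9 = 346/61.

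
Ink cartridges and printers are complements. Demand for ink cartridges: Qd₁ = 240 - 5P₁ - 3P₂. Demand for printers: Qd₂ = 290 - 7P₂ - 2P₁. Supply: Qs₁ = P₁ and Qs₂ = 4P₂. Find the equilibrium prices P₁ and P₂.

Market 1: 240 - 5P₁ - 3P₂ = P₁ → 6P₁ + 3P₂ = 240.
Market 2: 11P₂ + 2P₁ = 290.
Eliminating P₂: 11×(1) − 3×(2) gives 60P₁ = 1770, so P₁ = 29.5.
Back-substitute into (2): P₂ = (290 − 2×29.5) / 11 = 21.

P₁ = 29.5, P₂ = 21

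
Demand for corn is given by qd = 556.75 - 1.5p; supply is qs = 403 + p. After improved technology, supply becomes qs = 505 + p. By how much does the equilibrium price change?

Original equilibrium: p* = 61.5, q* = 464.5.
New equilibrium: 556.75 - 1.5p = 505 + p, so 51.75 = 2.5p and p' = 20.7; q' = 556.75 − 1.5(20.7) = 525.7.
Change in price: 20.7 − 61.5 = -40.8.

Δp = -40.8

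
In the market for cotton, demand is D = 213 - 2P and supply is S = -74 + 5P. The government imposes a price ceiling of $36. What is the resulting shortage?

Shortage = 35

Equilibrium price would be P* = 41, so the ceiling at 36 binds.
At P = 36: D = 213 − 2(36) = 141, S = -74 + 5(36) = 106.
Shortage = 141 − 106 = 35.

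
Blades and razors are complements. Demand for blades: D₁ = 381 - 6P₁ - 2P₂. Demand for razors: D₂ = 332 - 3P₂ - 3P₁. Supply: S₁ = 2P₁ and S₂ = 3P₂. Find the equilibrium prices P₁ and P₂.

Market 1: 381 - 6P₁ - 2P₂ = 2P₁ → 8P₁ + 2P₂ = 381.
Market 2: 6P₂ + 3P₁ = 332.
Eliminating P₂: 6×(1) − 2×(2) gives 42P₁ = 1622, so P₁ = 811/21.
Back-substitute into (2): P₂ = (332 − 3×811/21) / 6 = 1513/42.

P₁ = 811/21, P₂ = 1513/42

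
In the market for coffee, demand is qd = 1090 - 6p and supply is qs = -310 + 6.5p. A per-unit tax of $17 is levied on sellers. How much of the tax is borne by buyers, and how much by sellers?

Pre-tax equilibrium: p* = 112, q* = 418.
Tax on sellers shifts supply to qs = -310 + 6.5(p − 17) = -420.5 + 6.5p.
1090 - 6p = -420.5 + 6.5p gives buyer price pb = 120.84; sellers receive ps = 120.84 − 17 = 103.84.
New quantity: q = 1090 − 6(120.84) = 364.96.
Buyer burden = 120.84 − 112 = 8.84; seller burden = 112 − 103.84 = 8.16.

Buyers bear $8.84, sellers bear $8.16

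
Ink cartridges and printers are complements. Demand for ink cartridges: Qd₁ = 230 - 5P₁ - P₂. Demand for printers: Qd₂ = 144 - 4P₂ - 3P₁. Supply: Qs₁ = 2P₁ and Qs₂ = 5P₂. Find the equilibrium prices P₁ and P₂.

Market 1: 230 - 5P₁ - P₂ = 2P₁ → 7P₁ + P₂ = 230.
Market 2: 9P₂ + 3P₁ = 144.
Eliminating P₂: 9×(1) − 1×(2) gives 60P₁ = 1926, so P₁ = 32.1.
Back-substitute into (2): P₂ = (144 − 3×32.1) / 9 = 5.3.

P₁ = 32.1, P₂ = 5.3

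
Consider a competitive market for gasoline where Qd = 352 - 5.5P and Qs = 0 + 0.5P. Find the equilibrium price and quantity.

P* = 176/3, Q* = 88/3

Set Qd = Qs: 352 - 5.5P = 0 + 0.5P.
352 = 6P, so P* = 176/3.
Q* = 352 − 5.5(176/3) = 88/3.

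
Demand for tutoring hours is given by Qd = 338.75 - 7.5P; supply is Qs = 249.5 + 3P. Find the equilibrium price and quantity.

Set Qd = Qs: 338.75 - 7.5P = 249.5 + 3P.
89.25 = 10.5P, so P* = 8.5.
Q* = 338.75 − 7.5(8.5) = 275.

P* = 8.5, Q* = 275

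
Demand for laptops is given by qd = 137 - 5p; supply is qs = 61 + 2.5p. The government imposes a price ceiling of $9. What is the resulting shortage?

Shortage = 8.5

Equilibrium price would be p* = 152/15, so the ceiling at 9 binds.
At p = 9: qd = 137 − 5(9) = 92, qs = 61 + 2.5(9) = 83.5.
Shortage = 92 − 83.5 = 8.5.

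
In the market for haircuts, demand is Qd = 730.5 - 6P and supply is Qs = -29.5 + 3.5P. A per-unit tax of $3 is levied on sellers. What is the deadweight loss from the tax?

Deadweight loss = 189/19

Pre-tax equilibrium: P* = 80, Q* = 250.5.
Tax on sellers shifts supply to Qs = -29.5 + 3.5(P − 3) = -40 + 3.5P.
730.5 - 6P = -40 + 3.5P gives buyer price Pb = 1541/19; sellers receive Ps = 1541/19 − 3 = 1484/19.
New quantity: Q = 730.5 − 6(1541/19) = 9267/38.
DWL = ½ × 3 × (250.5 − 9267/38) = 189/19.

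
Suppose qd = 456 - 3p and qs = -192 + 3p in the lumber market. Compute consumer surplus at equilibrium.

Consumer surplus = 2904

Equilibrium: 456 - 3p = -192 + 3p gives p* = 108, q* = 132.
Demand choke price (qd = 0): p = 152.
CS = ½(152 − 108)(132) = 2904.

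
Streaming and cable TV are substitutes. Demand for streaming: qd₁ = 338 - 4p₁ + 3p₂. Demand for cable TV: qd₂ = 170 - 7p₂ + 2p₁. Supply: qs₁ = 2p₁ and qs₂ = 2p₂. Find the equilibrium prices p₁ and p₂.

p₁ = 74, p₂ = 106/3

Market 1: 338 - 4p₁ + 3p₂ = 2p₁ → 6p₁ - 3p₂ = 338.
Market 2: 9p₂ - 2p₁ = 170.
Eliminating p₂: 9×(1) + 3×(2) gives 48p₁ = 3552, so p₁ = 74.
Back-substitute into (2): p₂ = (170 + 2×74) / 9 = 106/3.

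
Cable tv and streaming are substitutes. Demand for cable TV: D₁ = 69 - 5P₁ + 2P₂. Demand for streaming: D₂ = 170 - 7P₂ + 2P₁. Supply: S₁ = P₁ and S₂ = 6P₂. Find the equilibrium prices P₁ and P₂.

Market 1: 69 - 5P₁ + 2P₂ = P₁ → 6P₁ - 2P₂ = 69.
Market 2: 13P₂ - 2P₁ = 170.
Eliminating P₂: 13×(1) + 2×(2) gives 74P₁ = 1237, so P₁ = 1237/74.
Back-substitute into (2): P₂ = (170 + 2×1237/74) / 13 = 579/37.

P₁ = 1237/74, P₂ = 579/37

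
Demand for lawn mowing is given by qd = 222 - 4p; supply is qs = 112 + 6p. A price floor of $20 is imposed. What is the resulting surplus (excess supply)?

Equilibrium price would be p* = 11, so the floor at 20 binds.
At p = 20: qd = 142, qs = 232.
Surplus = 232 − 142 = 90.

Surplus = 90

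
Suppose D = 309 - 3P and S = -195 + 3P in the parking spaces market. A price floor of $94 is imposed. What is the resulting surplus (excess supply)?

Surplus = 60

Equilibrium price would be P* = 84, so the floor at 94 binds.
At P = 94: D = 27, S = 87.
Surplus = 87 − 27 = 60.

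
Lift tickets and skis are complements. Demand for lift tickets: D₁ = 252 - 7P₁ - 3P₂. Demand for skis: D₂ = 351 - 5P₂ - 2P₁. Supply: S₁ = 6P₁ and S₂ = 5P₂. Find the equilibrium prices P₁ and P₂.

Market 1: 252 - 7P₁ - 3P₂ = 6P₁ → 13P₁ + 3P₂ = 252.
Market 2: 10P₂ + 2P₁ = 351.
Eliminating P₂: 10×(1) − 3×(2) gives 124P₁ = 1467, so P₁ = 1467/124.
Back-substitute into (2): P₂ = (351 − 2×1467/124) / 10 = 4059/124.

P₁ = 1467/124, P₂ = 4059/124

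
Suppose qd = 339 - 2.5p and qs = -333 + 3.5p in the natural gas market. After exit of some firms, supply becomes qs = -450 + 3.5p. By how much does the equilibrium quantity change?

Δq = -48.75

Original equilibrium: p* = 112, q* = 59.
New equilibrium: 339 - 2.5p = -450 + 3.5p, so 789 = 6p and p' = 131.5; q' = 339 − 2.5(131.5) = 10.25.
Change in quantity: 10.25 − 59 = -48.75.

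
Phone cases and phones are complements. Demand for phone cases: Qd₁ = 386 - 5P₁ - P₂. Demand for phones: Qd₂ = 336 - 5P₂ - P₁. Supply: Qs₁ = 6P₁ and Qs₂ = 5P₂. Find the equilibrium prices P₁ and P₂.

P₁ = 3524/109, P₂ = 3310/109

Market 1: 386 - 5P₁ - P₂ = 6P₁ → 11P₁ + P₂ = 386.
Market 2: 10P₂ + P₁ = 336.
Eliminating P₂: 10×(1) − 1×(2) gives 109P₁ = 3524, so P₁ = 3524/109.
Back-substitute into (2): P₂ = (336 − 1×3524/109) / 10 = 3310/109.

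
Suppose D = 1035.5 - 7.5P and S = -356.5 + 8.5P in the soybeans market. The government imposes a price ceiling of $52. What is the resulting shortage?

Equilibrium price would be P* = 87, so the ceiling at 52 binds.
At P = 52: D = 1035.5 − 7.5(52) = 645.5, S = -356.5 + 8.5(52) = 85.5.
Shortage = 645.5 − 85.5 = 560.

Shortage = 560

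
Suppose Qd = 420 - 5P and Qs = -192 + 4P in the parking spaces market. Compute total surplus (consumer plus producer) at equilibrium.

Equilibrium: 420 - 5P = -192 + 4P gives P* = 68, Q* = 80.
Demand choke price: P = 84; supply starts at P = 48.
CS = ½(84 − 68)(80) = 640; PS = ½(68 − 48)(80) = 800.

Total surplus = 1440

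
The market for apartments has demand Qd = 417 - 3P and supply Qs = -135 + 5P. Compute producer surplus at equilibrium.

Equilibrium: 417 - 3P = -135 + 5P gives P* = 69, Q* = 210.
Supply starts at P = 27 (where Qs = 0).
PS = ½(69 − 27)(210) = 4410.

Producer surplus = 4410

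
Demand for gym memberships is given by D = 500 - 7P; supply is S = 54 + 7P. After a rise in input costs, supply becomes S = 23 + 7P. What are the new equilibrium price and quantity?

P' = 477/14, Q' = 261.5

Original equilibrium: P* = 223/7, Q* = 277.
New equilibrium: 500 - 7P = 23 + 7P, so 477 = 14P and P' = 477/14; Q' = 500 − 7(477/14) = 261.5.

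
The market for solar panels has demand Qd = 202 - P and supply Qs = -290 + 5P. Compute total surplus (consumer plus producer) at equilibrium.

Total surplus = 8640

Equilibrium: 202 - P = -290 + 5P gives P* = 82, Q* = 120.
Demand choke price: P = 202; supply starts at P = 58.
CS = ½(202 − 82)(120) = 7200; PS = ½(82 − 58)(120) = 1440.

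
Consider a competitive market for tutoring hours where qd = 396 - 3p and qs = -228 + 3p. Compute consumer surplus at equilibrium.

Consumer surplus = 1176

Equilibrium: 396 - 3p = -228 + 3p gives p* = 104, q* = 84.
Demand choke price (qd = 0): p = 132.
CS = ½(132 − 104)(84) = 1176.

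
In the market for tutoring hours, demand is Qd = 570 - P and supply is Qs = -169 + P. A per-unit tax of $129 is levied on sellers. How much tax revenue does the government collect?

Pre-tax equilibrium: P* = 369.5, Q* = 200.5.
Tax on sellers shifts supply to Qs = -169 + 1(P − 129) = -298 + P.
570 - P = -298 + P gives buyer price Pb = 434; sellers receive Ps = 434 − 129 = 305.
New quantity: Q = 570 − 1(434) = 136.
Revenue = 129 × 136 = 17544.

Tax revenue = 17544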